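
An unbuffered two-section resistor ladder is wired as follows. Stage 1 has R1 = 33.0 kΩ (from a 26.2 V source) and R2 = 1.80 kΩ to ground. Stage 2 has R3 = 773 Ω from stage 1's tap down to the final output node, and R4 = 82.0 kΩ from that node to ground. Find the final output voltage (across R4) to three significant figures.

Stage 2 presents R3+R4 = 82770 Ω as a load on stage 1's tap.
Stage 1's lower leg becomes R2‖(R3+R4) = 1762 Ω, so V_mid = 26.2 × 1762/34760 = 1.328 V.
Stage 2 is itself unloaded: V_out = V_mid × R4/(R3+R4) = 1.328 × 82000/82770 = 1.32 V.

V_out ≈ 1.32 V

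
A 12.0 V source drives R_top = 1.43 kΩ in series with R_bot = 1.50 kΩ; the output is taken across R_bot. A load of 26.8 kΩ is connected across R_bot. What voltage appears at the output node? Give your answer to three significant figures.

The load sits in parallel with R_bot: R_bot‖R_L = (1.50 × 26.8) / (1.50 + 26.8) = 1.420 kΩ.
V_out = 12.0 × 1.420 / (1.43 + 1.420) = 12.0 × 1.420/2.850 = 5.98 V.
(Unloaded it would have been 6.14 V.)

V_out ≈ 5.98 V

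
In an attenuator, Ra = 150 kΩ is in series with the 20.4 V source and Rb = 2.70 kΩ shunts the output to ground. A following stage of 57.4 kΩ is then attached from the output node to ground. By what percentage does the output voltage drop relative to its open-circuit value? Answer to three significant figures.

4.42 %

The divider's output (Thévenin) resistance is Ra‖Rb = 2.652 kΩ.
Fractional drop under load = R_th/(R_th + R_L) = 2.652 / (2.652 + 57.4) = 0.04417.
So the output falls by 4.42 %.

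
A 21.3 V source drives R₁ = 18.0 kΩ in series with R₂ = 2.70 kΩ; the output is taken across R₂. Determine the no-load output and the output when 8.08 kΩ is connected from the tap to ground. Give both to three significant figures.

Unloaded: 2.78 V; loaded: 2.15 V

Open-circuit: V = 21.3 × 2.70/(18.0 + 2.70) = 2.78 V.
With the load, R₂ becomes R₂‖R_L = 2.024 kΩ, so V = 21.3 × 2.024/20.02 = 2.15 V.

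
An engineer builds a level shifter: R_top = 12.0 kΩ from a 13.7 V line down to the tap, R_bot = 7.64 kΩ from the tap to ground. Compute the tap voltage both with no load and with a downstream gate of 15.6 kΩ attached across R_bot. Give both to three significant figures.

Unloaded: 5.33 V; loaded: 4.10 V

Open-circuit: V = 13.7 × 7.64/(12.0 + 7.64) = 5.33 V.
With the load, R_bot becomes R_bot‖R_L = 5.128 kΩ, so V = 13.7 × 5.128/17.13 = 4.10 V.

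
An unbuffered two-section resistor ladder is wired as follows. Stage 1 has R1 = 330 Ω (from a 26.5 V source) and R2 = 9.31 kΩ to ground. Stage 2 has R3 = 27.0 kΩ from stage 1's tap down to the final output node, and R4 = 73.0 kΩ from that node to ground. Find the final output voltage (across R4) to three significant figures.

V_out ≈ 18.6 V

Stage 2 presents R3+R4 = 100000 Ω as a load on stage 1's tap.
Stage 1's lower leg becomes R2‖(R3+R4) = 8517 Ω, so V_mid = 26.5 × 8517/8847 = 25.51 V.
Stage 2 is itself unloaded: V_out = V_mid × R4/(R3+R4) = 25.51 × 73000/100000 = 18.6 V.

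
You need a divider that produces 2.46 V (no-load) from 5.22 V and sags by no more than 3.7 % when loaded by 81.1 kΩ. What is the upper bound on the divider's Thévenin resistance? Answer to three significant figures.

Loading drop = R_th/(R_th + R_L) ≤ 0.0370, so R_th ≤ R_L · ε/(1−ε) = 81.1 kΩ × 0.0370/0.9630 = 3.12 kΩ.

R_th ≤ 3.12 kΩ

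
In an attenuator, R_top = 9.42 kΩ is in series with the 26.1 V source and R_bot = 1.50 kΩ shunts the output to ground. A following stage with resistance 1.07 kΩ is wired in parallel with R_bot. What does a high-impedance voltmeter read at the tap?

The load sits in parallel with R_bot: R_bot‖R_L = (1.50 × 1.07) / (1.50 + 1.07) = 0.6245 kΩ.
V_out = 26.1 × 0.6245 / (9.42 + 0.6245) = 26.1 × 0.6245/10.04 = 1.62 V.

V_out ≈ 1.62 V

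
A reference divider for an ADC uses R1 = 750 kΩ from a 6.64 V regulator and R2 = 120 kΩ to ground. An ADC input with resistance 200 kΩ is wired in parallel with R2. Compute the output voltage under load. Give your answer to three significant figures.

The load sits in parallel with R2: R2‖R_L = (120 × 200) / (120 + 200) = 75.00 kΩ.
V_out = 6.64 × 75.00 / (750 + 75.00) = 6.64 × 75.00/825.0 = 0.604 V.

V_out ≈ 0.604 V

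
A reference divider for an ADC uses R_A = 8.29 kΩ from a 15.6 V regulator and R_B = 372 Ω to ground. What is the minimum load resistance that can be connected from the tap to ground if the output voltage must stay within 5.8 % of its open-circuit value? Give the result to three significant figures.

R_L(min) ≈ 5.78 kΩ

Output resistance R_th = R_A‖R_B = (8290 × 372)/8662 = 356.0 Ω.
The fractional drop is R_th/(R_th + R_L); requiring this ≤ 0.0580 gives R_L ≥ R_th(1/0.0580 − 1) = 356.0 × 16.24 = 5.78 kΩ.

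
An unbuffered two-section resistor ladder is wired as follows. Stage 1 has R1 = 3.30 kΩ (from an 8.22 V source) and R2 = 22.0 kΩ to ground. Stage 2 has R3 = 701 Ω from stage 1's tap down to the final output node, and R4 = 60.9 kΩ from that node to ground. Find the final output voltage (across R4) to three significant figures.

Stage 2 presents R3+R4 = 61600 Ω as a load on stage 1's tap.
Stage 1's lower leg becomes R2‖(R3+R4) = 16210 Ω, so V_mid = 8.22 × 16210/19510 = 6.830 V.
Stage 2 is itself unloaded: V_out = V_mid × R4/(R3+R4) = 6.830 × 60900/61600 = 6.75 V.

V_out ≈ 6.75 V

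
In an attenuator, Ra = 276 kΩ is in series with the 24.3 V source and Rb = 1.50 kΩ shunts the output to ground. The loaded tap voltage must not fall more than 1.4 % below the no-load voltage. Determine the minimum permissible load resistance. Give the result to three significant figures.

R_L(min) ≈ 105 kΩ

Output resistance R_th = Ra‖Rb = (276 × 1.50)/277.5 = 1.492 kΩ.
The fractional drop is R_th/(R_th + R_L); requiring this ≤ 0.0140 gives R_L ≥ R_th(1/0.0140 − 1) = 1.492 × 70.43 = 105 kΩ.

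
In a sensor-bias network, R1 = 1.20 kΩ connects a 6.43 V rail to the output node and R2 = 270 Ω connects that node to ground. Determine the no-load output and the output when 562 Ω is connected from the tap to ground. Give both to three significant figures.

Open-circuit: V = 6.43 × 270/(1200 + 270) = 1.18 V.
With the load, R2 becomes R2‖R_L = 182.4 Ω, so V = 6.43 × 182.4/1382 = 0.848 V.

Unloaded: 1.18 V; loaded: 0.848 V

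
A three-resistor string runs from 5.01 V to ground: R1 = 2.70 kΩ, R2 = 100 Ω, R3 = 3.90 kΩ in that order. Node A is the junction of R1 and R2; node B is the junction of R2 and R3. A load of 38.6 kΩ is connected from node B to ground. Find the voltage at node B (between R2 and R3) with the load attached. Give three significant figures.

V ≈ 2.80 V

At node B, R3 is in parallel with the load: R3‖R_L = 3542 Ω.
Below node A the resistance is R2 + (R3‖R_L) = 3642 Ω, so V_A = 5.01 × 3642/6342 = 2.877 V.
Then V_B = V_A × (R3‖R_L)/(R2 + R3‖R_L) = 2.877 × 3542/3642 = 2.80 V.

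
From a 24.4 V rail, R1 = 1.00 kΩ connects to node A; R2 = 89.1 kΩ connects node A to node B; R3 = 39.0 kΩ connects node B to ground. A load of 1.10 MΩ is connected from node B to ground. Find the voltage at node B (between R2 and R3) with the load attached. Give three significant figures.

V ≈ 7.19 V

At node B, R3 is in parallel with the load: R3‖R_L = 37.66 kΩ.
Below node A the resistance is R2 + (R3‖R_L) = 126.8 kΩ, so V_A = 24.4 × 126.8/127.8 = 24.21 V.
Then V_B = V_A × (R3‖R_L)/(R2 + R3‖R_L) = 24.21 × 37.66/126.8 = 7.19 V.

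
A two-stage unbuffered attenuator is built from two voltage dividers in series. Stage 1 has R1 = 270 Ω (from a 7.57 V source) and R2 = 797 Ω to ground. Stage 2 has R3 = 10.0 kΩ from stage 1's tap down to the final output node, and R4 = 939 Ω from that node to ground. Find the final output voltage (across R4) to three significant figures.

V_out ≈ 0.477 V

Stage 2 presents R3+R4 = 10940 Ω as a load on stage 1's tap.
Stage 1's lower leg becomes R2‖(R3+R4) = 742.9 Ω, so V_mid = 7.57 × 742.9/1013 = 5.552 V.
Stage 2 is itself unloaded: V_out = V_mid × R4/(R3+R4) = 5.552 × 939/10940 = 0.477 V.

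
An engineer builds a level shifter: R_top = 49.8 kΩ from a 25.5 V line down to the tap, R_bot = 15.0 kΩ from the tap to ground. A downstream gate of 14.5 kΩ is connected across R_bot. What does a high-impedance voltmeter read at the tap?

V_out ≈ 3.29 V

The load sits in parallel with R_bot: R_bot‖R_L = (15.0 × 14.5) / (15.0 + 14.5) = 7.373 kΩ.
V_out = 25.5 × 7.373 / (49.8 + 7.373) = 25.5 × 7.373/57.17 = 3.29 V.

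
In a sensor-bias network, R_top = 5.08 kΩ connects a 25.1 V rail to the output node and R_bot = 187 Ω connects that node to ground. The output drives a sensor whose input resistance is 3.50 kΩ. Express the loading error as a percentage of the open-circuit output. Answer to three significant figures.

The divider's output (Thévenin) resistance is R_top‖R_bot = 180.4 Ω.
Fractional drop under load = R_th/(R_th + R_L) = 180.4 / (180.4 + 3500) = 0.04901.
So the output falls by 4.90 %.

4.90 %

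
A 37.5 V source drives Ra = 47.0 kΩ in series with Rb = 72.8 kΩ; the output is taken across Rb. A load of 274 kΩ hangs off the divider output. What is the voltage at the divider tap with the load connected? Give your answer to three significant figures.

V_out ≈ 20.6 V

The load sits in parallel with Rb: Rb‖R_L = (72.8 × 274) / (72.8 + 274) = 57.52 kΩ.
V_out = 37.5 × 57.52 / (47.0 + 57.52) = 37.5 × 57.52/104.5 = 20.6 V.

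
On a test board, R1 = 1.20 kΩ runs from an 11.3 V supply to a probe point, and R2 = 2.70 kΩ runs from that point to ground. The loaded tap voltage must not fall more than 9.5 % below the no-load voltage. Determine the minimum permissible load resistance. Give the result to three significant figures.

Output resistance R_th = R1‖R2 = (1200 × 2700)/3900 = 830.8 Ω.
The fractional drop is R_th/(R_th + R_L); requiring this ≤ 0.0950 gives R_L ≥ R_th(1/0.0950 − 1) = 830.8 × 9.526 = 7.91 kΩ.

R_L(min) ≈ 7.91 kΩ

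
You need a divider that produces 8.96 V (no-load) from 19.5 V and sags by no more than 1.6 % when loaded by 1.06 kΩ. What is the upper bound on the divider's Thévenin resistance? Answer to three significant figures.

Loading drop = R_th/(R_th + R_L) ≤ 0.0160, so R_th ≤ R_L · ε/(1−ε) = 1.06 kΩ × 0.0160/0.9840 = 17.2 Ω.

R_th ≤ 17.2 Ω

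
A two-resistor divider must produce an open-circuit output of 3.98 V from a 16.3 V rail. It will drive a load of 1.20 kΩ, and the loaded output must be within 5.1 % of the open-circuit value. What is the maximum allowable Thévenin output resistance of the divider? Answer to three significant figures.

R_th ≤ 64.5 Ω

Loading drop = R_th/(R_th + R_L) ≤ 0.0510, so R_th ≤ R_L · ε/(1−ε) = 1.20 kΩ × 0.0510/0.9490 = 64.5 Ω.
(Any R1, R2 with R2/(R1+R2) = 0.244 and R1‖R2 ≤ 64.5 Ω will meet the spec.)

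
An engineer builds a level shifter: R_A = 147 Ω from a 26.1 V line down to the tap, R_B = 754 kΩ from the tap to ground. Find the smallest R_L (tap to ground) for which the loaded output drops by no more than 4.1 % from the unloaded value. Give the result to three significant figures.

R_L(min) ≈ 3.44 kΩ

Output resistance R_th = R_A‖R_B = (147 × 754000)/754100 = 147.0 Ω.
The fractional drop is R_th/(R_th + R_L); requiring this ≤ 0.0410 gives R_L ≥ R_th(1/0.0410 − 1) = 147.0 × 23.39 = 3.44 kΩ.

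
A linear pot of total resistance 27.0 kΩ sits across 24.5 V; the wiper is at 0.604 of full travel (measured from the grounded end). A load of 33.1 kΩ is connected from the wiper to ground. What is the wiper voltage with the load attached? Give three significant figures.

V ≈ 12.4 V

The wiper splits the pot into (1−α)R = 10.69 kΩ above and αR = 16.31 kΩ below.
Lower section ‖ load = 10.93 kΩ.
V_wiper = 24.5 × 10.93/(10.69 + 10.93) = 12.4 V.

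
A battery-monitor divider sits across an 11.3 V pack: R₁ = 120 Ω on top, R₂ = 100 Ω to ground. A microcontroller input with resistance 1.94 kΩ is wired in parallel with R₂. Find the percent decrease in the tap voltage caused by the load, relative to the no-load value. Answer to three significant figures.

The divider's output (Thévenin) resistance is R₁‖R₂ = 54.55 Ω.
Fractional drop under load = R_th/(R_th + R_L) = 54.55 / (54.55 + 1940) = 0.02735.
So the output falls by 2.73 %.

2.73 %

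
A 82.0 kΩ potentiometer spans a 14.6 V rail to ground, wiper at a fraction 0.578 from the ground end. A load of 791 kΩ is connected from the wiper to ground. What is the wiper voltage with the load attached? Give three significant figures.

The wiper splits the pot into (1−α)R = 34.60 kΩ above and αR = 47.40 kΩ below.
Lower section ‖ load = 44.72 kΩ.
V_wiper = 14.6 × 44.72/(34.60 + 44.72) = 8.23 V.

V ≈ 8.23 V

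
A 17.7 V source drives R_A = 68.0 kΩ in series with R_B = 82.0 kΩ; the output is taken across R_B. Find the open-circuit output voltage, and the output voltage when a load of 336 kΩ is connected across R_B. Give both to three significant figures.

Open-circuit: V = 17.7 × 82.0/(68.0 + 82.0) = 9.68 V.
With the load, R_B becomes R_B‖R_L = 65.91 kΩ, so V = 17.7 × 65.91/133.9 = 8.71 V.

Unloaded: 9.68 V; loaded: 8.71 V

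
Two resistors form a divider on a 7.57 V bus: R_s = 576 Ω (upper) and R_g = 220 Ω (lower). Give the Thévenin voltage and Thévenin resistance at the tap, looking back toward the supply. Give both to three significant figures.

V_th is the open-circuit tap voltage: 7.57 × 220/(576 + 220) = 2.09 V.
With the supply zeroed, R_s and R_g appear in parallel from the tap: R_th = R_s‖R_g = (576 × 220)/796.0 = 159 Ω.

V_th = 2.09 V, R_th = 159 Ω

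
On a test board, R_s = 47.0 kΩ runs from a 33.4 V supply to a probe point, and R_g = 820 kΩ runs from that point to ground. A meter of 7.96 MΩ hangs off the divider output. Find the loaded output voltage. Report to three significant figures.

V_out ≈ 31.4 V

The load sits in parallel with R_g: R_g‖R_L = (820 × 7960) / (820 + 7960) = 743.4 kΩ.
V_out = 33.4 × 743.4 / (47.0 + 743.4) = 33.4 × 743.4/790.4 = 31.4 V.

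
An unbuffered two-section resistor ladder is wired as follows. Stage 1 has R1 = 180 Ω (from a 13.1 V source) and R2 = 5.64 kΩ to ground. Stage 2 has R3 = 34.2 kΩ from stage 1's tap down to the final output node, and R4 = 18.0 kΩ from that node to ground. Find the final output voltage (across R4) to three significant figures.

V_out ≈ 4.36 V

Stage 2 presents R3+R4 = 52200 Ω as a load on stage 1's tap.
Stage 1's lower leg becomes R2‖(R3+R4) = 5090 Ω, so V_mid = 13.1 × 5090/5270 = 12.65 V.
Stage 2 is itself unloaded: V_out = V_mid × R4/(R3+R4) = 12.65 × 18000/52200 = 4.36 V.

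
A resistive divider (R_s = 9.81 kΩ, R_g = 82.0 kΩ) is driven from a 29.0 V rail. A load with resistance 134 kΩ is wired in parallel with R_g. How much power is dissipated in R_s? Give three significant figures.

Total resistance from the source is R_s + (R_g‖R_L) = 60.68 kΩ, so I = 29.0/60.68 kΩ = 0.4779 mA.
P = I²·R_s = (0.4779 mA)² × 9.81 kΩ = 2.24 mW.

P ≈ 2.24 mW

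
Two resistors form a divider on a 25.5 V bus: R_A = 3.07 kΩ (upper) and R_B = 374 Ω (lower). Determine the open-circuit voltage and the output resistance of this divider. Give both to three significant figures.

V_th is the open-circuit tap voltage: 25.5 × 374/(3070 + 374) = 2.77 V.
With the supply zeroed, R_A and R_B appear in parallel from the tap: R_th = R_A‖R_B = (3070 × 374)/3444 = 333 Ω.

V_th = 2.77 V, R_th = 333 Ω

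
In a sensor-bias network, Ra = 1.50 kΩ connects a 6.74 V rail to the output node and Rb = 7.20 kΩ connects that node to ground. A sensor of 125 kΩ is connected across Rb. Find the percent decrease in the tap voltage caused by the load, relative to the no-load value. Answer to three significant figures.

0.983 %

The divider's output (Thévenin) resistance is Ra‖Rb = 1.241 kΩ.
Fractional drop under load = R_th/(R_th + R_L) = 1.241 / (1.241 + 125) = 0.009833.
So the output falls by 0.983 %.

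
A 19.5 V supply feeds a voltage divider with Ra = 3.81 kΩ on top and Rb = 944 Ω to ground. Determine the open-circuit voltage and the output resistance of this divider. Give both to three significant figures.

V_th is the open-circuit tap voltage: 19.5 × 944/(3810 + 944) = 3.87 V.
With the supply zeroed, Ra and Rb appear in parallel from the tap: R_th = Ra‖Rb = (3810 × 944)/4754 = 757 Ω.

V_th = 3.87 V, R_th = 757 Ω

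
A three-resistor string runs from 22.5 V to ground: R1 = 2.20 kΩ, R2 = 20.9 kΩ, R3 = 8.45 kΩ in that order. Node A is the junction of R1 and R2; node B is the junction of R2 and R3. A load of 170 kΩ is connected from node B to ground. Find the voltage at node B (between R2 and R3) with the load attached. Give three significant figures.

V ≈ 5.81 V

At node B, R3 is in parallel with the load: R3‖R_L = 8.050 kΩ.
Below node A the resistance is R2 + (R3‖R_L) = 28.95 kΩ, so V_A = 22.5 × 28.95/31.15 = 20.91 V.
Then V_B = V_A × (R3‖R_L)/(R2 + R3‖R_L) = 20.91 × 8.050/28.95 = 5.81 V.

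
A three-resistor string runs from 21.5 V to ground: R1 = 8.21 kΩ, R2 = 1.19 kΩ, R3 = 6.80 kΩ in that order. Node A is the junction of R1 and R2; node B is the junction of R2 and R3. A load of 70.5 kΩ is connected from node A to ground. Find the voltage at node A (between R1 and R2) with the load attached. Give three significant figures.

V ≈ 10.0 V

Below node A the series string R2+R3 = 7.990 kΩ sits in parallel with the 70.5 kΩ load: 7.177 kΩ.
V_A = 21.5 × 7.177/(8.21 + 7.177) = 10.0 V.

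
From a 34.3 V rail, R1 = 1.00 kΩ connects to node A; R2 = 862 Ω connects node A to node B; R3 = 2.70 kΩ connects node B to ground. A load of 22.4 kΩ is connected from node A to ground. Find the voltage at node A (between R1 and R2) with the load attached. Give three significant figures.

Below node A the series string R2+R3 = 3562 Ω sits in parallel with the 22400 Ω load: 3073 Ω.
V_A = 34.3 × 3073/(1000 + 3073) = 25.9 V.

V ≈ 25.9 V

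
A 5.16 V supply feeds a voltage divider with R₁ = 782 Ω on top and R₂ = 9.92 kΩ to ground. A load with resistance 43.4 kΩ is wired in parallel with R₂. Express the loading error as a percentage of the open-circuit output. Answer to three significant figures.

The divider's output (Thévenin) resistance is R₁‖R₂ = 724.9 Ω.
Fractional drop under load = R_th/(R_th + R_L) = 724.9 / (724.9 + 43400) = 0.01643.
So the output falls by 1.64 %.

1.64 %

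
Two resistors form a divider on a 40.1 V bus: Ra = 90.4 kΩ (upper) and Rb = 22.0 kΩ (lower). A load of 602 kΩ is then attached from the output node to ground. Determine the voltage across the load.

V_out ≈ 7.62 V

The load sits in parallel with Rb: Rb‖R_L = (22.0 × 602) / (22.0 + 602) = 21.22 kΩ.
V_out = 40.1 × 21.22 / (90.4 + 21.22) = 40.1 × 21.22/111.6 = 7.62 V.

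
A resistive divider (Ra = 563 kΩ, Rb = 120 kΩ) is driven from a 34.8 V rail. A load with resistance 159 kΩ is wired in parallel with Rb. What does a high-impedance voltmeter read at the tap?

V_out ≈ 3.77 V

The load sits in parallel with Rb: Rb‖R_L = (120 × 159) / (120 + 159) = 68.39 kΩ.
V_out = 34.8 × 68.39 / (563 + 68.39) = 34.8 × 68.39/631.4 = 3.77 V.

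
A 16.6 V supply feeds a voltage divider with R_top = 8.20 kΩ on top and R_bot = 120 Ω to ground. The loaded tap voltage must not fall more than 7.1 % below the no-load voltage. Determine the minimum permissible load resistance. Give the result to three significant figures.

R_L(min) ≈ 1.55 kΩ

Output resistance R_th = R_top‖R_bot = (8200 × 120)/8320 = 118.3 Ω.
The fractional drop is R_th/(R_th + R_L); requiring this ≤ 0.0710 gives R_L ≥ R_th(1/0.0710 − 1) = 118.3 × 13.08 = 1.55 kΩ.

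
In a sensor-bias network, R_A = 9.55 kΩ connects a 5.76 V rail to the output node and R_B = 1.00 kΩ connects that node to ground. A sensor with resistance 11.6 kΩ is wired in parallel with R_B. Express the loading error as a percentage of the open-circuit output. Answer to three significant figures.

The divider's output (Thévenin) resistance is R_A‖R_B = 0.9052 kΩ.
Fractional drop under load = R_th/(R_th + R_L) = 0.9052 / (0.9052 + 11.6) = 0.07239.
So the output falls by 7.24 %.

7.24 %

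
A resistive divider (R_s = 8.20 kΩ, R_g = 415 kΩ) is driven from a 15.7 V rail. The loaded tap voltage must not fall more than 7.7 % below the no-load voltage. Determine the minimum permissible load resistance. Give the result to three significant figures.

R_L(min) ≈ 96.4 kΩ

Output resistance R_th = R_s‖R_g = (8.20 × 415)/423.2 = 8.041 kΩ.
The fractional drop is R_th/(R_th + R_L); requiring this ≤ 0.0770 gives R_L ≥ R_th(1/0.0770 − 1) = 8.041 × 11.99 = 96.4 kΩ.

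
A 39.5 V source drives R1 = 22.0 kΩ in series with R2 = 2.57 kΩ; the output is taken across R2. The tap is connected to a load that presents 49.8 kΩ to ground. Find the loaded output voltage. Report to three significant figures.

V_out ≈ 3.95 V

The load sits in parallel with R2: R2‖R_L = (2.57 × 49.8) / (2.57 + 49.8) = 2.444 kΩ.
V_out = 39.5 × 2.444 / (22.0 + 2.444) = 39.5 × 2.444/24.44 = 3.95 V.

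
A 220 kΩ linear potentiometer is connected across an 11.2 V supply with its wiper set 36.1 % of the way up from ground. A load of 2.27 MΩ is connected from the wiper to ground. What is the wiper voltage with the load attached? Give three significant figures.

V ≈ 3.95 V

The wiper splits the pot into (1−α)R = 140.6 kΩ above and αR = 79.42 kΩ below.
Lower section ‖ load = 76.74 kΩ.
V_wiper = 11.2 × 76.74/(140.6 + 76.74) = 3.95 V.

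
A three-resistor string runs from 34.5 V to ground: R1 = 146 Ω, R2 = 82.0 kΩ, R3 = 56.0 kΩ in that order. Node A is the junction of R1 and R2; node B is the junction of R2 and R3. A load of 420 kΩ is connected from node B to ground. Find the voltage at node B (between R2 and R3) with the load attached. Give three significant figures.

V ≈ 13.0 V

At node B, R3 is in parallel with the load: R3‖R_L = 49410 Ω.
Below node A the resistance is R2 + (R3‖R_L) = 131400 Ω, so V_A = 34.5 × 131400/131600 = 34.46 V.
Then V_B = V_A × (R3‖R_L)/(R2 + R3‖R_L) = 34.46 × 49410/131400 = 13.0 V.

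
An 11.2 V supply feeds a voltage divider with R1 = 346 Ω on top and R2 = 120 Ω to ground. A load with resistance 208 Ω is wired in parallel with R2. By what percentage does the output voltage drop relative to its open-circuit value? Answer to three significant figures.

30.0 %

Unloaded V = 11.2 × 120/466.0 = 2.884 V.
Loaded: R2‖R_L = 76.10 Ω, giving V = 11.2 × 76.10/422.1 = 2.019 V.
Drop = (2.884 − 2.019) / 2.884 = 30.0 %.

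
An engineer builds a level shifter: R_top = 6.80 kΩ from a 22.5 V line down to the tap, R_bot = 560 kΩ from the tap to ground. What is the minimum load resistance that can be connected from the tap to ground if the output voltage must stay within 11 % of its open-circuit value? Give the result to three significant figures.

Output resistance R_th = R_top‖R_bot = (6.80 × 560)/566.8 = 6.718 kΩ.
The fractional drop is R_th/(R_th + R_L); requiring this ≤ 0.110 gives R_L ≥ R_th(1/0.110 − 1) = 6.718 × 8.091 = 54.4 kΩ.

R_L(min) ≈ 54.4 kΩ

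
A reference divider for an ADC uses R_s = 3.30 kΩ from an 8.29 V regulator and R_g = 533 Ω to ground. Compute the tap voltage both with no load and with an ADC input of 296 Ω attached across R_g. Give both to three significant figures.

Unloaded: 1.15 V; loaded: 0.452 V

Open-circuit: V = 8.29 × 533/(3300 + 533) = 1.15 V.
With the load, R_g becomes R_g‖R_L = 190.3 Ω, so V = 8.29 × 190.3/3490 = 0.452 V.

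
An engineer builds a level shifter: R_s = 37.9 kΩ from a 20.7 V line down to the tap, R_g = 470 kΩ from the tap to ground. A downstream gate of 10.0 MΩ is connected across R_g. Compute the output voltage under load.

V_out ≈ 19.1 V

The load sits in parallel with R_g: R_g‖R_L = (470 × 10000) / (470 + 10000) = 448.9 kΩ.
V_out = 20.7 × 448.9 / (37.9 + 448.9) = 20.7 × 448.9/486.8 = 19.1 V.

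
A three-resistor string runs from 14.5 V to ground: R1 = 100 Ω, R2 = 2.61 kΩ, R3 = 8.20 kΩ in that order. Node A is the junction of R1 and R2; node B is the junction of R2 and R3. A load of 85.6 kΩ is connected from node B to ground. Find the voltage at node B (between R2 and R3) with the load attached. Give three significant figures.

At node B, R3 is in parallel with the load: R3‖R_L = 7483 Ω.
Below node A the resistance is R2 + (R3‖R_L) = 10090 Ω, so V_A = 14.5 × 10090/10190 = 14.36 V.
Then V_B = V_A × (R3‖R_L)/(R2 + R3‖R_L) = 14.36 × 7483/10090 = 10.6 V.

V ≈ 10.6 V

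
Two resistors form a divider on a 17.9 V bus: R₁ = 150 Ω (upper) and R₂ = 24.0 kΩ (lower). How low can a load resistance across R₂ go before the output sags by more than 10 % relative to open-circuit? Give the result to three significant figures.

Output resistance R_th = R₁‖R₂ = (150 × 24000)/24150 = 149.1 Ω.
The fractional drop is R_th/(R_th + R_L); requiring this ≤ 0.100 gives R_L ≥ R_th(1/0.100 − 1) = 149.1 × 9.000 = 1.34 kΩ.

R_L(min) ≈ 1.34 kΩ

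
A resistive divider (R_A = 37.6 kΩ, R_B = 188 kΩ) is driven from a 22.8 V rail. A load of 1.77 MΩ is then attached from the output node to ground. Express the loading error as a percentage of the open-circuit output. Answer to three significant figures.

The divider's output (Thévenin) resistance is R_A‖R_B = 31.33 kΩ.
Fractional drop under load = R_th/(R_th + R_L) = 31.33 / (31.33 + 1770) = 0.01739.
So the output falls by 1.74 %.

1.74 %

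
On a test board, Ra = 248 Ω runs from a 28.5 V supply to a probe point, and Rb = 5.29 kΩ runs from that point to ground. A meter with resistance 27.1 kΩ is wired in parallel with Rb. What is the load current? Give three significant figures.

I_L ≈ 0.996 mA

Rb‖R_L = 4426 Ω; V_out = 28.5 × 4426/4674 = 26.99 V.
I_L = V_out / R_L = 26.99 / 27.1 kΩ = 0.996 mA.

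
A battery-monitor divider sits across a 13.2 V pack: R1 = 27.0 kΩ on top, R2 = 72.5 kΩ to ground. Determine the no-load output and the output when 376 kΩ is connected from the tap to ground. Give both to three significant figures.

Open-circuit: V = 13.2 × 72.5/(27.0 + 72.5) = 9.62 V.
With the load, R2 becomes R2‖R_L = 60.78 kΩ, so V = 13.2 × 60.78/87.78 = 9.14 V.

Unloaded: 9.62 V; loaded: 9.14 V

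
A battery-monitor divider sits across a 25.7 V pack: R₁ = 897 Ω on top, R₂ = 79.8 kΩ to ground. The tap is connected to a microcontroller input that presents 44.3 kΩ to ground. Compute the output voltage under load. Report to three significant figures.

V_out ≈ 24.9 V

The load sits in parallel with R₂: R₂‖R_L = (79800 × 44300) / (79800 + 44300) = 28490 Ω.
V_out = 25.7 × 28490 / (897 + 28490) = 25.7 × 28490/29380 = 24.9 V.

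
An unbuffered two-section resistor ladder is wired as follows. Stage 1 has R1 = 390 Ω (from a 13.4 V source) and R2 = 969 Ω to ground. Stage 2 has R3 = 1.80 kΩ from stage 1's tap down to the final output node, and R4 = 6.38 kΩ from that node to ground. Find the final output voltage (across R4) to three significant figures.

Stage 2 presents R3+R4 = 8180 Ω as a load on stage 1's tap.
Stage 1's lower leg becomes R2‖(R3+R4) = 866.4 Ω, so V_mid = 13.4 × 866.4/1256 = 9.240 V.
Stage 2 is itself unloaded: V_out = V_mid × R4/(R3+R4) = 9.240 × 6380/8180 = 7.21 V.

V_out ≈ 7.21 V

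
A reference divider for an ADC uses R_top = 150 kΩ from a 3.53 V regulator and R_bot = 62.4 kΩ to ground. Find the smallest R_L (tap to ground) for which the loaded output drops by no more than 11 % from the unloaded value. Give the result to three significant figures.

R_L(min) ≈ 357 kΩ

Output resistance R_th = R_top‖R_bot = (150 × 62.4)/212.4 = 44.07 kΩ.
The fractional drop is R_th/(R_th + R_L); requiring this ≤ 0.110 gives R_L ≥ R_th(1/0.110 − 1) = 44.07 × 8.091 = 357 kΩ.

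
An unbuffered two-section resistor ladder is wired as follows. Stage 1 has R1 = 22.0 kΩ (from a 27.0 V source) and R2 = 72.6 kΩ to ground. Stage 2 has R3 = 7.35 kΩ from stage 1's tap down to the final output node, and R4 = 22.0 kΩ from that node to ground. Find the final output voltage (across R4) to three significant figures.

V_out ≈ 9.86 V

Stage 2 presents R3+R4 = 29.35 kΩ as a load on stage 1's tap.
Stage 1's lower leg becomes R2‖(R3+R4) = 20.90 kΩ, so V_mid = 27.0 × 20.90/42.90 = 13.15 V.
Stage 2 is itself unloaded: V_out = V_mid × R4/(R3+R4) = 13.15 × 22.0/29.35 = 9.86 V.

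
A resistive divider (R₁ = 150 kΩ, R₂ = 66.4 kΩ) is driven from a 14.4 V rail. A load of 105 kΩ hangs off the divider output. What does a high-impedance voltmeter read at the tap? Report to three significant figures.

V_out ≈ 3.07 V

The load sits in parallel with R₂: R₂‖R_L = (66.4 × 105) / (66.4 + 105) = 40.68 kΩ.
V_out = 14.4 × 40.68 / (150 + 40.68) = 14.4 × 40.68/190.7 = 3.07 V.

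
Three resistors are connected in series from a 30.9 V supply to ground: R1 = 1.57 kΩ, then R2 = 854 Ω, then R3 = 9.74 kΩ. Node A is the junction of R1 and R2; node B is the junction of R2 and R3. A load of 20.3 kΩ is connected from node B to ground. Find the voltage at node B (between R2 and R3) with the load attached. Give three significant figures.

V ≈ 22.6 V

At node B, R3 is in parallel with the load: R3‖R_L = 6582 Ω.
Below node A the resistance is R2 + (R3‖R_L) = 7436 Ω, so V_A = 30.9 × 7436/9006 = 25.51 V.
Then V_B = V_A × (R3‖R_L)/(R2 + R3‖R_L) = 25.51 × 6582/7436 = 22.6 V.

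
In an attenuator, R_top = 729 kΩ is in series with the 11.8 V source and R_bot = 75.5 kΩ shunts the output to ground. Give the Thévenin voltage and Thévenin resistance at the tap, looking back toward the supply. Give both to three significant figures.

V_th is the open-circuit tap voltage: 11.8 × 75.5/(729 + 75.5) = 1.11 V.
With the supply zeroed, R_top and R_bot appear in parallel from the tap: R_th = R_top‖R_bot = (729 × 75.5)/804.5 = 68.4 kΩ.

V_th = 1.11 V, R_th = 68.4 kΩ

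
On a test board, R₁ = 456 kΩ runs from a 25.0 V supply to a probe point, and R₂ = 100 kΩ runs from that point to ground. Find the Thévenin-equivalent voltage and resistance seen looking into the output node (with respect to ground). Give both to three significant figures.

V_th = 4.50 V, R_th = 82.0 kΩ

V_th is the open-circuit tap voltage: 25.0 × 100/(456 + 100) = 4.50 V.
With the supply zeroed, R₁ and R₂ appear in parallel from the tap: R_th = R₁‖R₂ = (456 × 100)/556.0 = 82.0 kΩ.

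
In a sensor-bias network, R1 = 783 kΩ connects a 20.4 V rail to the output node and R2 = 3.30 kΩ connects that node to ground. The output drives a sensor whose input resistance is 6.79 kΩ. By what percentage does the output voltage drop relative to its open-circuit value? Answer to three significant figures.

32.6 %

Unloaded V = 20.4 × 3.30/786.3 = 0.08562 V.
Loaded: R2‖R_L = 2.221 kΩ, giving V = 20.4 × 2.221/785.2 = 0.05769 V.
Drop = (0.08562 − 0.05769) / 0.08562 = 32.6 %.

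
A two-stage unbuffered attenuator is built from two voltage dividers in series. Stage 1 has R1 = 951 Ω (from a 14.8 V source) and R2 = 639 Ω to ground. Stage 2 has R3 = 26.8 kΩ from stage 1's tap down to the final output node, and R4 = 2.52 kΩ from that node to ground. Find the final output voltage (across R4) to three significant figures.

V_out ≈ 0.505 V

Stage 2 presents R3+R4 = 29320 Ω as a load on stage 1's tap.
Stage 1's lower leg becomes R2‖(R3+R4) = 625.4 Ω, so V_mid = 14.8 × 625.4/1576 = 5.871 V.
Stage 2 is itself unloaded: V_out = V_mid × R4/(R3+R4) = 5.871 × 2520/29320 = 0.505 V.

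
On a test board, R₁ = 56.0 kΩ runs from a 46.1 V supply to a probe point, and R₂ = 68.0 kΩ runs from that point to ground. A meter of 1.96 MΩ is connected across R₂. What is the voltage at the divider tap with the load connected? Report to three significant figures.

V_out ≈ 24.9 V

The load sits in parallel with R₂: R₂‖R_L = (68.0 × 1960) / (68.0 + 1960) = 65.72 kΩ.
V_out = 46.1 × 65.72 / (56.0 + 65.72) = 46.1 × 65.72/121.7 = 24.9 V.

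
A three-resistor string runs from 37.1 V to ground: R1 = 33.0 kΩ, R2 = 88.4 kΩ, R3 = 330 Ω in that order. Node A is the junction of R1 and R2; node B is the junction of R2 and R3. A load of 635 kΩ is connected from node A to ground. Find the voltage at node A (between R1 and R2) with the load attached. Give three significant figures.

Below node A the series string R2+R3 = 88730 Ω sits in parallel with the 635000 Ω load: 77850 Ω.
V_A = 37.1 × 77850/(33000 + 77850) = 26.1 V.

V ≈ 26.1 V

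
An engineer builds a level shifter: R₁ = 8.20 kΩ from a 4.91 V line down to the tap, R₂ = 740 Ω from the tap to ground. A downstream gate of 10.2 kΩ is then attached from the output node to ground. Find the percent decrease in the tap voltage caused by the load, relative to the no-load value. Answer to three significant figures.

6.24 %

The divider's output (Thévenin) resistance is R₁‖R₂ = 678.7 Ω.
Fractional drop under load = R_th/(R_th + R_L) = 678.7 / (678.7 + 10200) = 0.06239.
So the output falls by 6.24 %.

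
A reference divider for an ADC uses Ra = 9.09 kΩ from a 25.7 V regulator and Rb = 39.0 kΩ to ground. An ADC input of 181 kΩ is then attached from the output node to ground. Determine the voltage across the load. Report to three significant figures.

The load sits in parallel with Rb: Rb‖R_L = (39.0 × 181) / (39.0 + 181) = 32.09 kΩ.
V_out = 25.7 × 32.09 / (9.09 + 32.09) = 25.7 × 32.09/41.18 = 20.0 V.
(Unloaded it would have been 20.8 V.)

V_out ≈ 20.0 V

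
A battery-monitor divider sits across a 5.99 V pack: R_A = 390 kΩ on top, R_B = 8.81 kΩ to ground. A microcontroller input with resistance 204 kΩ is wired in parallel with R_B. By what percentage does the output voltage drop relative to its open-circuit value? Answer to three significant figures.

4.05 %

The divider's output (Thévenin) resistance is R_A‖R_B = 8.615 kΩ.
Fractional drop under load = R_th/(R_th + R_L) = 8.615 / (8.615 + 204) = 0.04052.
So the output falls by 4.05 %.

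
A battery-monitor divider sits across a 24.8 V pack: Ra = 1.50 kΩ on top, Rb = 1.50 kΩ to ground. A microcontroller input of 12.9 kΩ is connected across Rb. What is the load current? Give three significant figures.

Rb‖R_L = 1.344 kΩ; V_out = 24.8 × 1.344/2.844 = 11.72 V.
I_L = V_out / R_L = 11.72 / 12.9 kΩ = 0.908 mA.

I_L ≈ 0.908 mA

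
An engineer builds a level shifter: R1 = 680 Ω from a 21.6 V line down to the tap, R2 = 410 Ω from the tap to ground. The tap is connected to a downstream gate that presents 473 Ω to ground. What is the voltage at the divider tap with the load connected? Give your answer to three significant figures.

The load sits in parallel with R2: R2‖R_L = (410 × 473) / (410 + 473) = 219.6 Ω.
V_out = 21.6 × 219.6 / (680 + 219.6) = 21.6 × 219.6/899.6 = 5.27 V.
(Unloaded it would have been 8.12 V.)

V_out ≈ 5.27 V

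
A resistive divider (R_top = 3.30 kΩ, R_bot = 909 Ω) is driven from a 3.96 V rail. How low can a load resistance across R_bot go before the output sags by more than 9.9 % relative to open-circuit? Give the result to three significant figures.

R_L(min) ≈ 6.49 kΩ

Output resistance R_th = R_top‖R_bot = (3300 × 909)/4209 = 712.7 Ω.
The fractional drop is R_th/(R_th + R_L); requiring this ≤ 0.0990 gives R_L ≥ R_th(1/0.0990 − 1) = 712.7 × 9.101 = 6.49 kΩ.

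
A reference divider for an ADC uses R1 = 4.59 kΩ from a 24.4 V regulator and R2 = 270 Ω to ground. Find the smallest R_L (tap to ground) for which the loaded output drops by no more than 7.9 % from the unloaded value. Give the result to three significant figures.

R_L(min) ≈ 2.97 kΩ

Output resistance R_th = R1‖R2 = (4590 × 270)/4860 = 255.0 Ω.
The fractional drop is R_th/(R_th + R_L); requiring this ≤ 0.0790 gives R_L ≥ R_th(1/0.0790 − 1) = 255.0 × 11.66 = 2.97 kΩ.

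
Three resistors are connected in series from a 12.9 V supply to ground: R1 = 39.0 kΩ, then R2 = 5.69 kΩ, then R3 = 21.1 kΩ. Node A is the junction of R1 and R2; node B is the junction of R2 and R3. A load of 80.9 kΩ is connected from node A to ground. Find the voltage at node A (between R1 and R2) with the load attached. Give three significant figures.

V ≈ 4.39 V

Below node A the series string R2+R3 = 26.79 kΩ sits in parallel with the 80.9 kΩ load: 20.13 kΩ.
V_A = 12.9 × 20.13/(39.0 + 20.13) = 4.39 V.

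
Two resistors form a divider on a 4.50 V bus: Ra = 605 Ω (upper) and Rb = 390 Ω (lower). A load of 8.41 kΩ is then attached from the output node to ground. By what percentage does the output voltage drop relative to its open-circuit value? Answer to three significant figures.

2.74 %

The divider's output (Thévenin) resistance is Ra‖Rb = 237.1 Ω.
Fractional drop under load = R_th/(R_th + R_L) = 237.1 / (237.1 + 8410) = 0.02742.
So the output falls by 2.74 %.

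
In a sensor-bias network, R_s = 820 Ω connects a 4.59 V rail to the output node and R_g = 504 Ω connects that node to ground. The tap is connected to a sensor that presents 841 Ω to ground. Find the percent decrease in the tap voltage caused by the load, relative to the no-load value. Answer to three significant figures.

Unloaded V = 4.59 × 504/1324 = 1.747 V.
Loaded: R_g‖R_L = 315.1 Ω, giving V = 4.59 × 315.1/1135 = 1.274 V.
Drop = (1.747 − 1.274) / 1.747 = 27.1 %.

27.1 %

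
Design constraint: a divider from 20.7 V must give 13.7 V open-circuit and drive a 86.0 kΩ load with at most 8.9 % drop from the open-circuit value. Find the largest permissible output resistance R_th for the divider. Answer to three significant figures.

Loading drop = R_th/(R_th + R_L) ≤ 0.0890, so R_th ≤ R_L · ε/(1−ε) = 86.0 kΩ × 0.0890/0.9110 = 8.40 kΩ.
(Any R1, R2 with R2/(R1+R2) = 0.662 and R1‖R2 ≤ 8.40 kΩ will meet the spec.)

R_th ≤ 8.40 kΩ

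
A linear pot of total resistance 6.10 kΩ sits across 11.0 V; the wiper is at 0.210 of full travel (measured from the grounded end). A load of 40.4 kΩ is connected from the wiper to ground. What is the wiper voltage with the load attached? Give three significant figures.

The wiper splits the pot into (1−α)R = 4.819 kΩ above and αR = 1.281 kΩ below.
Lower section ‖ load = 1.242 kΩ.
V_wiper = 11.0 × 1.242/(4.819 + 1.242) = 2.25 V.

V ≈ 2.25 V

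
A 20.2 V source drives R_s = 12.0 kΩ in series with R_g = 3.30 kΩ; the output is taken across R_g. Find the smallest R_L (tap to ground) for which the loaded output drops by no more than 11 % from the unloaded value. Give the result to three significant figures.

R_L(min) ≈ 20.9 kΩ

Output resistance R_th = R_s‖R_g = (12.0 × 3.30)/15.30 = 2.588 kΩ.
The fractional drop is R_th/(R_th + R_L); requiring this ≤ 0.110 gives R_L ≥ R_th(1/0.110 − 1) = 2.588 × 8.091 = 20.9 kΩ.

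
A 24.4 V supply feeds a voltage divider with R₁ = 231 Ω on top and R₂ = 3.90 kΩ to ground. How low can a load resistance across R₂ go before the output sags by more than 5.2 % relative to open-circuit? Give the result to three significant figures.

Output resistance R_th = R₁‖R₂ = (231 × 3900)/4131 = 218.1 Ω.
The fractional drop is R_th/(R_th + R_L); requiring this ≤ 0.0520 gives R_L ≥ R_th(1/0.0520 − 1) = 218.1 × 18.23 = 3.98 kΩ.

R_L(min) ≈ 3.98 kΩ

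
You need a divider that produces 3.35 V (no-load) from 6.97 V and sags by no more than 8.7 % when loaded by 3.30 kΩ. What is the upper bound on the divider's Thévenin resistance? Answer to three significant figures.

Loading drop = R_th/(R_th + R_L) ≤ 0.0870, so R_th ≤ R_L · ε/(1−ε) = 3.30 kΩ × 0.0870/0.9130 = 314 Ω.

R_th ≤ 314 Ω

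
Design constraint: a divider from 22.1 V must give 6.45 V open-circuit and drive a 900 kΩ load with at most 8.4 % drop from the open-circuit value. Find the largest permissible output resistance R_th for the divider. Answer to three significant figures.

Loading drop = R_th/(R_th + R_L) ≤ 0.0840, so R_th ≤ R_L · ε/(1−ε) = 900 kΩ × 0.0840/0.9160 = 82.5 kΩ.
(Any R1, R2 with R2/(R1+R2) = 0.292 and R1‖R2 ≤ 82.5 kΩ will meet the spec.)

R_th ≤ 82.5 kΩ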